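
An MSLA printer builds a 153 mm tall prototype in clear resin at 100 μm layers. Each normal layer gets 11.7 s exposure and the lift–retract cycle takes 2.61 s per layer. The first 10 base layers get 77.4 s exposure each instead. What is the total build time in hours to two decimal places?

Layers = ⌈153/0.1⌉ = 1530.
Bottom layers = 10 × (77.4 + 2.61) = 800.1 s.
Remaining layers = 1520 × (11.7 + 2.61), so 21751.2 s.
Total = 800.1 + 21751.2 = 22551.3 s = 6.26 hours.

6.26 hours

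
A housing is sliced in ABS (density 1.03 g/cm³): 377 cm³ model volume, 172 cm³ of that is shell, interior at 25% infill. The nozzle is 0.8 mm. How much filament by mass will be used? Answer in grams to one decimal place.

229.9 g

Interior volume = 377 − 172 = 205 cm³.
Infill volume = 0.25 × 205, so 51.25 cm³.
Total extruded: 172 + 51.25 → 223.25 cm³.
Mass = 223.25 × 1.03 = 229.9475 g.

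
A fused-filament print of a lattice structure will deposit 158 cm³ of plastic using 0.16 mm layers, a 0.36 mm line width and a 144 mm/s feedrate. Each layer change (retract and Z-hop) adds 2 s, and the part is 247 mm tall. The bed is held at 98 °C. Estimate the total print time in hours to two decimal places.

6.15 hours

Extrusion cross-section = 0.16 × 0.36, so 0.0576 mm².
Path length: 158000 mm³ / 0.0576 mm² → 2743055.6 mm.
Time extruding: 2743055.6 / 144 → 19049 s.
Number of layers: 247 / 0.16 → 1544 (rounded up).
Non-print overhead: 1544 × 2 → 3088 s.
Total = 19049 + 3088 = 22137 s = 6.15 hours.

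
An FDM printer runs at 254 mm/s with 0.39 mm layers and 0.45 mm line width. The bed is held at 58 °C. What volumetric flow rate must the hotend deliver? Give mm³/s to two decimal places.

A: 0.39 × 0.45 → 0.1755 mm².
Q = v·A = 254 × 0.1755 = 44.58 mm³/s.

44.58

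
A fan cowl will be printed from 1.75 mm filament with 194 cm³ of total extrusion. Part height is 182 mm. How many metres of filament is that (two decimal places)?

Cross-section of 1.75 mm filament: π·(1.75/2)² = 2.4053 mm².
L = 194000 mm³ / 2.4053 mm² = 80655.22 mm, i.e. 80.66 m.

80.66 m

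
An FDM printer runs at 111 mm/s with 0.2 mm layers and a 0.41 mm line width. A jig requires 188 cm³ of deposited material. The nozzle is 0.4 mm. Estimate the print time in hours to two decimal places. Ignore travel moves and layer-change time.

5.74 hours

Extrusion cross-section = 0.2 × 0.41 = 0.082 mm².
Total extruded path = 188000/0.082 = 2292682.9 mm.
Print-move time = 2292682.9 / 111, so 20654.8 s.
That's 20654.8 s → 5.74 hours.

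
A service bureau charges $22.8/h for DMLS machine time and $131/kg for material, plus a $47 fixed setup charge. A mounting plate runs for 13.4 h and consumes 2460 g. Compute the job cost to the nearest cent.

$674.78

Machine-time cost = 22.8 × 13.4 = $305.52.
Feedstock cost = 131 × 2460/1000, so $322.26.
Adding setup: 305.52 + 322.26 + 47 → $674.78.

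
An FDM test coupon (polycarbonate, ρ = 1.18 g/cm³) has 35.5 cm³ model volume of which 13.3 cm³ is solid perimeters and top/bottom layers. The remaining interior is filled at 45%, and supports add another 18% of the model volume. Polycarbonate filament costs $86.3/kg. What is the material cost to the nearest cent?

$3.02

Infill region: 35.5 − 13.3 → 22.2 cm³.
Deposited infill = 0.45 × 22.2, so 9.99 cm³.
Support: 0.18 × 35.5 → 6.39 cm³.
Total extruded = 13.3 + 9.99 + 6.39, so 29.68 cm³.
Mass = 29.68 × 1.18 = 35.0224 g.
At $86.3/kg: 35.0224/1000 × 86.3 = $3.02.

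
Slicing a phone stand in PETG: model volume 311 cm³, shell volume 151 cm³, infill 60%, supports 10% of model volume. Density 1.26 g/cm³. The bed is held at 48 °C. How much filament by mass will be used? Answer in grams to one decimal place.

Interior volume = 311 − 151 = 160 cm³.
Deposited infill = 0.60 × 160 = 96 cm³.
Support = 0.10 × 311 = 31.1 cm³.
Total extruded: 151 + 96 + 31.1 → 278.1 cm³.
Mass: 278.1 × 1.26 → 350.406 g.

350.4 g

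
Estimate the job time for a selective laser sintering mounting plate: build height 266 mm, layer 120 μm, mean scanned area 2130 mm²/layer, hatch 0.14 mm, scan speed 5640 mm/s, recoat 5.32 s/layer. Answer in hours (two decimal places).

Layer count = ceil(266 / 0.12) = 2217.
Hatch length per layer: 2130 / 0.14 → 15214.3 mm.
Scan time per layer = 15214.3 / 5640 = 2.6976 s.
Layer cycle = 2.6976 + 5.32 = 8.0176 s.
Build time = 2217 × 8.0176 = 17775.0192 s = 4.94 hours.

4.94 hours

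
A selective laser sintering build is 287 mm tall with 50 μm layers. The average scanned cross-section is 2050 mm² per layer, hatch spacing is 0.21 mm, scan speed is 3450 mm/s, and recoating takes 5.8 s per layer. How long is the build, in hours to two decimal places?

Layers = ⌈287/0.05⌉ = 5740.
Hatch length per layer: 2050 / 0.21 → 9761.9 mm.
Scan time per layer = 9761.9 / 3450, so 2.8295 s.
Per-layer time = 2.8295 + 5.8, so 8.6295 s.
Total: 5740 × 8.6295 s = 49533.33 s → 13.76 hours.

13.76 hours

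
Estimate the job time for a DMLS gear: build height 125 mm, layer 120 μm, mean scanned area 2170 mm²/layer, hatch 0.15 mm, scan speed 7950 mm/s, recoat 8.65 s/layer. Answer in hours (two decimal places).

Layer count = ceil(125 / 0.12) = 1042.
Hatch length per layer: 2170 / 0.15 → 14466.7 mm.
Laser time per layer: 14466.7 / 7950 → 1.8197 s.
Per-layer time: 1.8197 + 8.65 → 10.4697 s.
1042 layers × 10.4697 s/layer = 10909.4274 s, i.e. 3.03 hours.

3.03 hours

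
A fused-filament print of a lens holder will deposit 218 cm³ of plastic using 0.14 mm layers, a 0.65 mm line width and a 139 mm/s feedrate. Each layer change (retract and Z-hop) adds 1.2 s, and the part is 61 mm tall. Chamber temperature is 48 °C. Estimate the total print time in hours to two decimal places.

4.93 hours

Bead cross-section = 0.14 × 0.65, so 0.091 mm².
Toolpath length = 218 cm³ / 0.091 mm² = 218000 / 0.091 = 2395604.4 mm.
Time extruding: 2395604.4 / 139 → 17234.6 s.
Number of layers: 61 / 0.14 → 436 (rounded up).
Non-print overhead = 436 × 1.2, so 523.2 s.
Total = 17234.6 + 523.2 = 17757.8 s = 4.93 hours.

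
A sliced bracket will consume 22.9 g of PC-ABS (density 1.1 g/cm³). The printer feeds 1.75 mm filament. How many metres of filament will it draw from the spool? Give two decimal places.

Extruded volume: 22.9/1.1 = 20.8182 cm³ (20818.2 mm³).
Cross-section of 1.75 mm filament: π·(1.75/2)² = 2.4053 mm².
Length = 20818.2 / 2.4053 = 8655.14 mm = 8.66 m.

8.66 m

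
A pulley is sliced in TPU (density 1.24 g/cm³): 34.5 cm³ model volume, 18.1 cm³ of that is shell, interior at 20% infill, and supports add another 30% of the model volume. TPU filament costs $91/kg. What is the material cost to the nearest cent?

Volume inside the shell = 34.5 − 18.1, so 16.4 cm³.
Deposited infill = 0.20 × 16.4 = 3.28 cm³.
Support: 0.30 × 34.5 → 10.35 cm³.
Total extruded = 18.1 + 3.28 + 10.35, so 31.73 cm³.
Mass = 31.73 × 1.24 = 39.3452 g.
At $91/kg: 39.3452/1000 × 91 = $3.58.

$3.58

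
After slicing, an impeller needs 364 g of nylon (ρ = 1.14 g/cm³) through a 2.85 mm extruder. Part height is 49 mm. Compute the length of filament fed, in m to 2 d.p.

50.05 m

Extruded volume: 364/1.14 = 319.2982 cm³ (319298.2 mm³).
A = π r² = π × 1.425² = 6.3794 mm².
Length = 319298.2 / 6.3794 = 50051.45 mm = 50.05 m.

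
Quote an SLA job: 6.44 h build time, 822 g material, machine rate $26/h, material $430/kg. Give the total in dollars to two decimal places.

Machine cost = 26 × 6.44 = $167.44.
Feedstock cost = 430 × 822/1000 = $353.46.
Job cost: 167.44 + 353.46 = $520.90.

$520.90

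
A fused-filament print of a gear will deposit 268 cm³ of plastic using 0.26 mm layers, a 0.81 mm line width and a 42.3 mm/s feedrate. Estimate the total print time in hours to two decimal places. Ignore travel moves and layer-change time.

8.36 hours

Bead cross-section: 0.26 × 0.81 → 0.2106 mm².
Total extruded path = 268000/0.2106 = 1272554.6 mm.
Print-move time: 1272554.6 / 42.3 → 30084 s.
Converting: 30084 s = 8.36 hours.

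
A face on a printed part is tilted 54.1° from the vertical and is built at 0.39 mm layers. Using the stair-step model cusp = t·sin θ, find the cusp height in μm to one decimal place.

Cusp = layer height × sin(54.1°) = 0.39 × 0.8100 = 0.3159 mm = 315.9 μm.

315.9 μm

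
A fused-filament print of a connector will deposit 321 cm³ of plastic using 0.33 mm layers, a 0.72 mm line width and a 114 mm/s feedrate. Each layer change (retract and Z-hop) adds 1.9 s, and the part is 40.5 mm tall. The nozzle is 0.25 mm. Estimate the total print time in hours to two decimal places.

Line area = 0.33 × 0.72 = 0.2376 mm².
Toolpath length = 321 cm³ / 0.2376 mm² = 321000 / 0.2376 = 1351010.1 mm.
Extrusion time = 1351010.1 / 114, so 11851 s.
Layer count = ceil(40.5 / 0.33) = 123.
Z-hop total = 123 × 1.9 = 233.7 s.
Total = 11851 + 233.7 = 12084.7 s = 3.36 hours.

3.36 hours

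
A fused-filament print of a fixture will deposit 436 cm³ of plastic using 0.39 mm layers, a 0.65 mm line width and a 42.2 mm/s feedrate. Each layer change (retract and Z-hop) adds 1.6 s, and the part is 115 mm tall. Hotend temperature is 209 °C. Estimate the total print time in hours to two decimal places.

Line area: 0.39 × 0.65 → 0.2535 mm².
Total extruded path = 436000/0.2535 = 1719921.1 mm.
Extrusion time = 1719921.1 / 42.2 = 40756.4 s.
Layer count = ceil(115 / 0.39) = 295.
Layer-change overhead = 295 × 1.6, so 472 s.
Altogether 40756.4 + 472 = 41228.4 s, i.e. 11.45 hours.

11.45 hours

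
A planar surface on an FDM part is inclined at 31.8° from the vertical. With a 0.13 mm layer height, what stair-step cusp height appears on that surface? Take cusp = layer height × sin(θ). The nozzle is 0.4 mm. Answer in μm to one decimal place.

68.5 μm

sin(31.8°) = 0.5270, so cusp = 0.13 × 0.5270 = 0.06851 mm → 68.5 μm.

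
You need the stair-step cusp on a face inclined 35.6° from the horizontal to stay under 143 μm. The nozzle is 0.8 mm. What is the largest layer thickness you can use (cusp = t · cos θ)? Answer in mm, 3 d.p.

0.176 mm

cos(35.6°) = 0.8131; t_max = 0.143/0.8131 = 0.176 mm.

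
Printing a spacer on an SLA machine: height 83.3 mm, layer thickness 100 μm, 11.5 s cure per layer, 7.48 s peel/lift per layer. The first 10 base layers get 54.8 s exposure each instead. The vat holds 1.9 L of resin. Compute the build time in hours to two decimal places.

Layers = ⌈83.3/0.1⌉ = 833.
Base layers: 10 × (54.8 + 7.48) → 622.8 s.
Regular layers = 823 × (11.5 + 7.48), so 15620.54 s.
Sum: 622.8 + 15620.54 = 16243.34 s → 4.51 hours.

4.51 hours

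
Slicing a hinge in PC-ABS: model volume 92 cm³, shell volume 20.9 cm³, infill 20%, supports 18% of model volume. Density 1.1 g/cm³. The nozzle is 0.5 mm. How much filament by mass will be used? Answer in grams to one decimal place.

Interior volume = 92 − 20.9 = 71.1 cm³.
Infill deposited = 0.20 × 71.1, so 14.22 cm³.
Support: 0.18 × 92 → 16.56 cm³.
Total printed volume: 20.9 + 14.22 + 16.56 → 51.68 cm³.
Mass: 51.68 × 1.1 → 56.848 g.

56.8 g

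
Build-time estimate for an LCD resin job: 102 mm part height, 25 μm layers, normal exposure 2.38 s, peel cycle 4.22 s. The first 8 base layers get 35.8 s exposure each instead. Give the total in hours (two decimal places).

7.55 hours

Layer count = ceil(102 / 0.025) = 4080.
Bottom layers = 8 × (35.8 + 4.22), so 320.16 s.
Regular layers: 4072 × (2.38 + 4.22) → 26875.2 s.
Sum: 320.16 + 26875.2 = 27195.36 s → 7.55 hours.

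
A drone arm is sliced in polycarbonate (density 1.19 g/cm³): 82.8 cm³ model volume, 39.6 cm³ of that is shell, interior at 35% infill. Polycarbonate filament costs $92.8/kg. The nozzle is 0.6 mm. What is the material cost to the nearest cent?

Volume inside the shell = 82.8 − 39.6, so 43.2 cm³.
Deposited infill: 0.35 × 43.2 → 15.12 cm³.
Deposited volume = 39.6 + 15.12 = 54.72 cm³.
Mass: 54.72 × 1.19 → 65.1168 g.
At $92.8/kg: 65.1168/1000 × 92.8 = $6.04.

$6.04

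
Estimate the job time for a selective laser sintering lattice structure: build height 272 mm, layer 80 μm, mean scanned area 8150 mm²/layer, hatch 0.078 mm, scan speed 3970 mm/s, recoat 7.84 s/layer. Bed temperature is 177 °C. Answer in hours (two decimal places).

32.26 hours

Layer count = ceil(272 / 0.08) = 3400.
Per-layer scan distance = 8150 / 0.078, so 104487.2 mm.
Laser time per layer = 104487.2 / 3970 = 26.3192 s.
Time per layer = 26.3192 + 7.84, so 34.1592 s.
Total: 3400 × 34.1592 s = 116141.28 s → 32.26 hours.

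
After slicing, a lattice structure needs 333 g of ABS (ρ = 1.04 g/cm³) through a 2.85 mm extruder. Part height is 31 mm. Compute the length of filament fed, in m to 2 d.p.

50.19 m

Extruded volume: 333/1.04 = 320.1923 cm³ (320192.3 mm³).
Cross-section of 2.85 mm filament: π·(2.85/2)² = 6.3794 mm².
Length = 320192.3 / 6.3794 = 50191.6 mm = 50.19 m.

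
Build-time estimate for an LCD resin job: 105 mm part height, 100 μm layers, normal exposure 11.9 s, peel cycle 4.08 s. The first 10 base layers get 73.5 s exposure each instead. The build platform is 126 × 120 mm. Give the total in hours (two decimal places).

4.83 hours

Number of layers: 105 / 0.1 → 1050 (rounded up).
Base layers = 10 × (73.5 + 4.08), so 775.8 s.
Normal layers: 1040 × (11.9 + 4.08) → 16619.2 s.
Sum: 775.8 + 16619.2 = 17395 s → 4.83 hours.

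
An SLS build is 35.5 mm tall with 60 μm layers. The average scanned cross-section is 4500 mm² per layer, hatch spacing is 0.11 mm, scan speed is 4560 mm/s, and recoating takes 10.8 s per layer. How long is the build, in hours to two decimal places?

Layers = ⌈35.5/0.06⌉ = 592.
Per-layer scan distance: 4500 / 0.11 → 40909.1 mm.
Laser time per layer: 40909.1 / 4560 → 8.9713 s.
Time per layer: 8.9713 + 10.8 → 19.7713 s.
Total: 592 × 19.7713 s = 11704.6096 s → 3.25 hours.

3.25 hours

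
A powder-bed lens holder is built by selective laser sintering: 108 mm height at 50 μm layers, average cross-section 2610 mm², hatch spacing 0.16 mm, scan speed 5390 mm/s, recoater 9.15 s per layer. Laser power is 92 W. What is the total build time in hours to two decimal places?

7.31 hours

Layers = ⌈108/0.05⌉ = 2160.
Scan path per layer: 2610 / 0.16 → 16312.5 mm.
Per-layer scan time: 16312.5 / 5390 → 3.0264 s.
Per-layer time = 3.0264 + 9.15 = 12.1764 s.
Build time = 2160 × 12.1764 = 26301.024 s = 7.31 hours.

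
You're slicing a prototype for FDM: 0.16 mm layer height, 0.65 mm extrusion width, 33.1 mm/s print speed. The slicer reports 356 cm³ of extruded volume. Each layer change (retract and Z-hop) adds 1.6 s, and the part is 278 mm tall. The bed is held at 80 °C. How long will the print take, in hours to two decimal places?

Bead cross-section: 0.16 × 0.65 → 0.104 mm².
Path length: 356000 mm³ / 0.104 mm² → 3423076.9 mm.
Print-move time = 3423076.9 / 33.1 = 103416.2 s.
Layers = ⌈278/0.16⌉ = 1738.
Z-hop total: 1738 × 1.6 → 2780.8 s.
Total = 103416.2 + 2780.8 = 106197 s = 29.50 hours.

29.50 hours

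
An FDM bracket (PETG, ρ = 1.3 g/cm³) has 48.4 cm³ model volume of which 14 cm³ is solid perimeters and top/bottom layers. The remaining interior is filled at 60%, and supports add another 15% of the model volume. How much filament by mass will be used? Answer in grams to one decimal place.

54.5 g

Infill region = 48.4 − 14 = 34.4 cm³.
Infill deposited = 0.60 × 34.4 = 20.64 cm³.
Support = 0.15 × 48.4, so 7.26 cm³.
Total extruded = 14 + 20.64 + 7.26 = 41.9 cm³.
Mass = 41.9 × 1.3 = 54.47 g.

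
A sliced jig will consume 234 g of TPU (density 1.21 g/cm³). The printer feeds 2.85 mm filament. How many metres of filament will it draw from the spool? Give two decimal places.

30.31 m

Volume = 234 g / 1.21 g·cm⁻³ = 193.3884 cm³ = 193388.4 mm³.
Cross-section of 2.85 mm filament: π·(2.85/2)² = 6.3794 mm².
L = V/A = 193388.4/6.3794 = 30314.51 mm → 30.31 m.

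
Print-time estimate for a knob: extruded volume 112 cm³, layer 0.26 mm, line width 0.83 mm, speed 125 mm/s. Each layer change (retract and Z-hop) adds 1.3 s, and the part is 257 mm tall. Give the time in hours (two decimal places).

Line area = 0.26 × 0.83, so 0.2158 mm².
Toolpath length = 112 cm³ / 0.2158 mm² = 112000 / 0.2158 = 518999.1 mm.
Time extruding = 518999.1 / 125 = 4152 s.
Number of layers: 257 / 0.26 → 989 (rounded up).
Layer-change overhead = 989 × 1.3 = 1285.7 s.
Total = 4152 + 1285.7 = 5437.7 s = 1.51 hours.

1.51 hours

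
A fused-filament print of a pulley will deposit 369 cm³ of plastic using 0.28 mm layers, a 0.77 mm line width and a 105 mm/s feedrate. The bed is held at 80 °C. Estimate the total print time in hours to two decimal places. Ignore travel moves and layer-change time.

Line area = 0.28 × 0.77 = 0.2156 mm².
Toolpath length = 369 cm³ / 0.2156 mm² = 369000 / 0.2156 = 1711502.8 mm.
Print-move time = 1711502.8 / 105, so 16300 s.
Converting: 16300 s = 4.53 hours.

4.53 hours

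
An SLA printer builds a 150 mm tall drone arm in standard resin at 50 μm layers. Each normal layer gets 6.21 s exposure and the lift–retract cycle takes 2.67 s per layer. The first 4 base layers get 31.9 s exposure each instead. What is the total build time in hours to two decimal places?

7.43 hours

Layer count = ceil(150 / 0.05) = 3000.
Base layers = 4 × (31.9 + 2.67), so 138.28 s.
Remaining layers = 2996 × (6.21 + 2.67) = 26604.48 s.
Total = 138.28 + 26604.48 = 26742.76 s = 7.43 hours.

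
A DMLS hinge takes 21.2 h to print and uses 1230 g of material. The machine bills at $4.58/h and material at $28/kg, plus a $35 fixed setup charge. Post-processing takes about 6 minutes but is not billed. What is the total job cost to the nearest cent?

$166.54

Machine-time cost = 4.58 × 21.2 = $97.096.
Material cost: 28 × 1230/1000 → $34.44.
Total = 97.096 + 34.44 + 35 = 166.536 ≈ $166.54.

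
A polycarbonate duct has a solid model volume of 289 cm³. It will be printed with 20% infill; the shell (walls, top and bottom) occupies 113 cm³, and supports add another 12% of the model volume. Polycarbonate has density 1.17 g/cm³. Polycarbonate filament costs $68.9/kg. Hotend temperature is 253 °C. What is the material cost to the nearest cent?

$14.74

Interior volume = 289 − 113, so 176 cm³.
Deposited infill = 0.20 × 176 = 35.2 cm³.
Support: 0.12 × 289 → 34.68 cm³.
Total printed volume = 113 + 35.2 + 34.68 = 182.88 cm³.
Mass = 182.88 × 1.17, so 213.9696 g.
Cost = 213.9696 g / 1000 × $68.9/kg = $14.74.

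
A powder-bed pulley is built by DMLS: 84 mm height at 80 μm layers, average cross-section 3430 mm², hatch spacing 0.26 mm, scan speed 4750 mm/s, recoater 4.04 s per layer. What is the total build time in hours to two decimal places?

1.99 hours

Number of layers: 84 / 0.08 → 1050 (rounded up).
Hatch length per layer = 3430 / 0.26, so 13192.3 mm.
Laser time per layer: 13192.3 / 4750 → 2.7773 s.
Layer cycle: 2.7773 + 4.04 → 6.8173 s.
Build time = 1050 × 6.8173 = 7158.165 s = 1.99 hours.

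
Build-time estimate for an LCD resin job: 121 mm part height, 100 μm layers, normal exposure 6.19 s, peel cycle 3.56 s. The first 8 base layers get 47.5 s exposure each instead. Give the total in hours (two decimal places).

3.37 hours

Layer count = ceil(121 / 0.1) = 1210.
Bottom layers = 8 × (47.5 + 3.56), so 408.48 s.
Regular layers = 1202 × (6.19 + 3.56) = 11719.5 s.
Sum: 408.48 + 11719.5 = 12127.98 s → 3.37 hours.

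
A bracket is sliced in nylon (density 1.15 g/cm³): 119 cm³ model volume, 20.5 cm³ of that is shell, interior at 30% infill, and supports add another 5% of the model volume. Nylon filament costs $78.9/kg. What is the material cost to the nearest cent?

Volume inside the shell = 119 − 20.5, so 98.5 cm³.
Deposited infill = 0.30 × 98.5 = 29.55 cm³.
Support: 0.05 × 119 → 5.95 cm³.
Deposited volume: 20.5 + 29.55 + 5.95 → 56 cm³.
Mass = 56 × 1.15 = 64.4 g.
At $78.9/kg: 64.4/1000 × 78.9 = $5.08.

$5.08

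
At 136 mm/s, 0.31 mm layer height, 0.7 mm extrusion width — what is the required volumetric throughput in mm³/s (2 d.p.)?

29.51

Bead cross-section = 0.31 × 0.7, so 0.217 mm².
Q = v·A = 136 × 0.217 = 29.51 mm³/s.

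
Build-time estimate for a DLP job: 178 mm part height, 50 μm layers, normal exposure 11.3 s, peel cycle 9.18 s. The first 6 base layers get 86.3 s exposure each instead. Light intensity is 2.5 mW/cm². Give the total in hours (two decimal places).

20.38 hours

Number of layers: 178 / 0.05 → 3560 (rounded up).
Bottom layers: 6 × (86.3 + 9.18) → 572.88 s.
Regular layers = 3554 × (11.3 + 9.18), so 72785.92 s.
Sum: 572.88 + 72785.92 = 73358.8 s → 20.38 hours.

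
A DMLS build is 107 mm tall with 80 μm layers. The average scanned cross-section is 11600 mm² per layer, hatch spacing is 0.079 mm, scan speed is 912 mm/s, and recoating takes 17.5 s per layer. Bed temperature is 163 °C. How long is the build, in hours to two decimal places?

Layer count = ceil(107 / 0.08) = 1338.
Hatch length per layer = 11600 / 0.079 = 146835.4 mm.
Scan time per layer: 146835.4 / 912 → 161.0037 s.
Time per layer = 161.0037 + 17.5 = 178.5037 s.
Total: 1338 × 178.5037 s = 238837.9506 s → 66.34 hours.

66.34 hours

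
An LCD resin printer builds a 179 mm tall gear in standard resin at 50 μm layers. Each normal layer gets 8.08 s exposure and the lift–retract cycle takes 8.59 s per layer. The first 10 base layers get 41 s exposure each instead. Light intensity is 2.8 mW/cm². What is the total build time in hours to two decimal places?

16.67 hours

Layers = ⌈179/0.05⌉ = 3580.
Bottom layers: 10 × (41 + 8.59) → 495.9 s.
Normal layers = 3570 × (8.08 + 8.59), so 59511.9 s.
Sum: 495.9 + 59511.9 = 60007.8 s → 16.67 hours.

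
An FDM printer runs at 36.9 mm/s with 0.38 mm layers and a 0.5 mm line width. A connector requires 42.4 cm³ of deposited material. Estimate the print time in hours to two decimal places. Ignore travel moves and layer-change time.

Line area = 0.38 × 0.5, so 0.19 mm².
Path length: 42400 mm³ / 0.19 mm² → 223157.9 mm.
Extrusion time: 223157.9 / 36.9 → 6047.6 s.
6047.6 s = 1.68 hours.

1.68 hours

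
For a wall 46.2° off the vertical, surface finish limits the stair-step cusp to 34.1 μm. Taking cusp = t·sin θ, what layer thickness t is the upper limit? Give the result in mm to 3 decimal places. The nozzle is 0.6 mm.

0.047 mm

Layer height = cusp / sin(46.2°) = 0.0341 / 0.7218 = 0.047 mm.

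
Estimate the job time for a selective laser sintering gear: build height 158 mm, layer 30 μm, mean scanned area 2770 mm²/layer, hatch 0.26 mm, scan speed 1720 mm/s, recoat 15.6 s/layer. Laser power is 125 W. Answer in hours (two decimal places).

Number of layers: 158 / 0.03 → 5267 (rounded up).
Scan path per layer: 2770 / 0.26 → 10653.8 mm.
Scan time per layer: 10653.8 / 1720 → 6.1941 s.
Per-layer time = 6.1941 + 15.6 = 21.7941 s.
Total: 5267 × 21.7941 s = 114789.5247 s → 31.89 hours.

31.89 hours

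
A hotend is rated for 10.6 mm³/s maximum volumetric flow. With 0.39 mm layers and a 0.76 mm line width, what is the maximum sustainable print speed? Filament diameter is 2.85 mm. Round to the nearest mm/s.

36 mm/s

Extrusion cross-section: 0.39 × 0.76 → 0.2964 mm².
Max speed = 10.6 / 0.2964 = 35.76 ≈ 36 mm/s.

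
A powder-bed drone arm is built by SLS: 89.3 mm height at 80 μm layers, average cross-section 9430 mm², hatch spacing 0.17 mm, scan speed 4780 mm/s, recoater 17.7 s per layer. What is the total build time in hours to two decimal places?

Layer count = ceil(89.3 / 0.08) = 1117.
Scan path per layer: 9430 / 0.17 → 55470.6 mm.
Per-layer scan time = 55470.6 / 4780, so 11.6047 s.
Time per layer = 11.6047 + 17.7 = 29.3047 s.
1117 layers × 29.3047 s/layer = 32733.3499 s, i.e. 9.09 hours.

9.09 hours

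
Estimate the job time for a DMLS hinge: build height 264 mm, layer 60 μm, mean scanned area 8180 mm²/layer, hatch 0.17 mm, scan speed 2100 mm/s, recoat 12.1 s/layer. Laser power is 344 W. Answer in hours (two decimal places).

42.79 hours

Layer count = ceil(264 / 0.06) = 4400.
Hatch length per layer = 8180 / 0.17, so 48117.6 mm.
Per-layer scan time = 48117.6 / 2100 = 22.9131 s.
Time per layer = 22.9131 + 12.1, so 35.0131 s.
4400 layers × 35.0131 s/layer = 154057.64 s, i.e. 42.79 hours.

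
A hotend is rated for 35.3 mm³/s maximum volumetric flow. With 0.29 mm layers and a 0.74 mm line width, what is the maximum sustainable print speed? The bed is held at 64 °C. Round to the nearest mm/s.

164 mm/s

A: 0.29 × 0.74 → 0.2146 mm².
v_max = Q/A = 35.3/0.2146 = 164.49 mm/s → 164 mm/s.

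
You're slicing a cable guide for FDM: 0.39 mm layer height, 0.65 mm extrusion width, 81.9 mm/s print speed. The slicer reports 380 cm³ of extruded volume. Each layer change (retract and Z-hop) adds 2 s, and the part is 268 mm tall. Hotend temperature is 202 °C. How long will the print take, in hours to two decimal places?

Bead cross-section = 0.39 × 0.65, so 0.2535 mm².
Path length: 380000 mm³ / 0.2535 mm² → 1499013.8 mm.
Extrusion time = 1499013.8 / 81.9 = 18303 s.
Layer count = ceil(268 / 0.39) = 688.
Z-hop total: 688 × 2 → 1376 s.
Altogether 18303 + 1376 = 19679 s, i.e. 5.47 hours.

5.47 hours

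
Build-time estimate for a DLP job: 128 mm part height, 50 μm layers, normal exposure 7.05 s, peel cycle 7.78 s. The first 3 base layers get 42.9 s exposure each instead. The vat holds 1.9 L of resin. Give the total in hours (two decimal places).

10.58 hours

Number of layers: 128 / 0.05 → 2560 (rounded up).
Base layers: 3 × (42.9 + 7.78) → 152.04 s.
Normal layers: 2557 × (7.05 + 7.78) → 37920.31 s.
Total = 152.04 + 37920.31 = 38072.35 s = 10.58 hours.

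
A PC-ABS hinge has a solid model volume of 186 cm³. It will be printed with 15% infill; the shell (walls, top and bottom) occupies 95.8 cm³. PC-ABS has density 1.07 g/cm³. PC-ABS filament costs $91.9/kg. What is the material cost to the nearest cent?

$10.75

Infill region = 186 − 95.8 = 90.2 cm³.
Deposited infill = 0.15 × 90.2, so 13.53 cm³.
Total extruded = 95.8 + 13.53 = 109.33 cm³.
Mass: 109.33 × 1.07 → 116.9831 g.
Cost = 116.9831 g / 1000 × $91.9/kg = $10.75.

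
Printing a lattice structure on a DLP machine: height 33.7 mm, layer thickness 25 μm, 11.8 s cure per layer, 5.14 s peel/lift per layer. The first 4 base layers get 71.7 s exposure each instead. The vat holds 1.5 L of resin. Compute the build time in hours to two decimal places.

Layers = ⌈33.7/0.025⌉ = 1348.
Burn-in layers = 4 × (71.7 + 5.14) = 307.36 s.
Normal layers: 1344 × (11.8 + 5.14) → 22767.36 s.
Total = 307.36 + 22767.36 = 23074.72 s = 6.41 hours.

6.41 hours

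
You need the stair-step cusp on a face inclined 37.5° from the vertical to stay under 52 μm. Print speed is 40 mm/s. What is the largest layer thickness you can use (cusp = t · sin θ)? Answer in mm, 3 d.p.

t = h_c / sin θ = 0.052 / 0.6088 = 0.085 mm.

0.085 mm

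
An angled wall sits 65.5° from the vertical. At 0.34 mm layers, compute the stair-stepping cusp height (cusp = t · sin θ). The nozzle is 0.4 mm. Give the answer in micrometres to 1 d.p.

309.4 μm

h_c = t·sin θ = 0.34 × 0.9100 = 0.3094 mm (309.4 μm).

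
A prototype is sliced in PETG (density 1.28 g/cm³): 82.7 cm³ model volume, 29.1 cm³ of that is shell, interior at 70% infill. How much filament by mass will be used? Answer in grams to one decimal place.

Volume inside the shell = 82.7 − 29.1 = 53.6 cm³.
Deposited infill = 0.70 × 53.6 = 37.52 cm³.
Deposited volume = 29.1 + 37.52 = 66.62 cm³.
Mass = 66.62 × 1.28, so 85.2736 g.

85.3 g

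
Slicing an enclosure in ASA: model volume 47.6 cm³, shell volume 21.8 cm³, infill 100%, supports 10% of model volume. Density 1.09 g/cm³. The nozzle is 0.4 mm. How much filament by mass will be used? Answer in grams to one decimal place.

Interior volume = 47.6 − 21.8, so 25.8 cm³.
Deposited infill = 1.00 × 25.8, so 25.8 cm³.
Support = 0.10 × 47.6 = 4.76 cm³.
Total printed volume: 21.8 + 25.8 + 4.76 → 52.36 cm³.
Mass: 52.36 × 1.09 → 57.0724 g.

57.1 g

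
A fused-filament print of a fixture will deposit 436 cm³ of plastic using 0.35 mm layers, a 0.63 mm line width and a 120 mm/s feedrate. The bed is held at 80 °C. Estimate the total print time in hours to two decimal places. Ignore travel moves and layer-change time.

Extrusion cross-section = 0.35 × 0.63 = 0.2205 mm².
Toolpath length = 436 cm³ / 0.2205 mm² = 436000 / 0.2205 = 1977324.3 mm.
Print-move time: 1977324.3 / 120 → 16477.7 s.
16477.7 s = 4.58 hours.

4.58 hours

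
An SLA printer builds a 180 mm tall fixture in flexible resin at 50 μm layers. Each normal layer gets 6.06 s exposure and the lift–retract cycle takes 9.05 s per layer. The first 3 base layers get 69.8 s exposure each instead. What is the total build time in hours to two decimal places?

Layer count = ceil(180 / 0.05) = 3600.
Base layers: 3 × (69.8 + 9.05) → 236.55 s.
Normal layers = 3597 × (6.06 + 9.05), so 54350.67 s.
Sum: 236.55 + 54350.67 = 54587.22 s → 15.16 hours.

15.16 hours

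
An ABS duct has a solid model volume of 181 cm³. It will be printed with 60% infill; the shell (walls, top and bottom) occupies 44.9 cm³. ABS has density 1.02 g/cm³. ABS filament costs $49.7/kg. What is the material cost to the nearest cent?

Volume inside the shell = 181 − 44.9 = 136.1 cm³.
Infill volume: 0.60 × 136.1 → 81.66 cm³.
Total printed volume = 44.9 + 81.66, so 126.56 cm³.
Mass = 126.56 × 1.02, so 129.0912 g.
Cost = 129.0912 g / 1000 × $49.7/kg = $6.42.

$6.42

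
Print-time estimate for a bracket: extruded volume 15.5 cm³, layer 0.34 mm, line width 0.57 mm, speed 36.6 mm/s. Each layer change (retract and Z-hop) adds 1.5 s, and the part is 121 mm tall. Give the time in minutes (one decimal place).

45.3 minutes

Line area: 0.34 × 0.57 → 0.1938 mm².
Toolpath length = 15.5 cm³ / 0.1938 mm² = 15500 / 0.1938 = 79979.4 mm.
Extrusion time: 79979.4 / 36.6 → 2185.2 s.
Layer count = ceil(121 / 0.34) = 356.
Layer-change overhead = 356 × 1.5 = 534 s.
Altogether 2185.2 + 534 = 2719.2 s, i.e. 45.3 minutes.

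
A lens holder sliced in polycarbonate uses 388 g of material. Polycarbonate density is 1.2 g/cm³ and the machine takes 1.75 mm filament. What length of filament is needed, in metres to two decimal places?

Volume = 388 g / 1.2 g·cm⁻³ = 323.3333 cm³ = 323333.3 mm³.
Cross-section of 1.75 mm filament: π·(1.75/2)² = 2.4053 mm².
Length = 323333.3 / 2.4053 = 134425.35 mm = 134.43 m.

134.43 m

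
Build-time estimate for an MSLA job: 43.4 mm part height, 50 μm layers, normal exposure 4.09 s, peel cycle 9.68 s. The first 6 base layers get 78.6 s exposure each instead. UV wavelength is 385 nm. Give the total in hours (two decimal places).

3.44 hours

Layer count = ceil(43.4 / 0.05) = 868.
Bottom layers = 6 × (78.6 + 9.68) = 529.68 s.
Regular layers: 862 × (4.09 + 9.68) → 11869.74 s.
Total = 529.68 + 11869.74 = 12399.42 s = 3.44 hours.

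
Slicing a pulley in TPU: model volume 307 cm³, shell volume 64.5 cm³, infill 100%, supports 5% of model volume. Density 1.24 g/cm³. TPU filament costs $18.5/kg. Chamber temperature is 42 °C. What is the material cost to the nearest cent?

Infill region = 307 − 64.5 = 242.5 cm³.
Deposited infill = 1.00 × 242.5 = 242.5 cm³.
Support = 0.05 × 307 = 15.35 cm³.
Total extruded: 64.5 + 242.5 + 15.35 → 322.35 cm³.
Mass = 322.35 × 1.24, so 399.714 g.
Cost = 399.714 g / 1000 × $18.5/kg = $7.39.

$7.39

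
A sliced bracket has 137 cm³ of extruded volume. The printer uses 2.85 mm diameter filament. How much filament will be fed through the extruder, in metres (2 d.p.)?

21.48 m

Filament cross-section = π × (2.85/2)² = 6.3794 mm².
L = 137000 mm³ / 6.3794 mm² = 21475.37 mm, i.e. 21.48 m.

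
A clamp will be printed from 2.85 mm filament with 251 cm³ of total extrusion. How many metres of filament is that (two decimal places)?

39.35 m

Cross-section of 2.85 mm filament: π·(2.85/2)² = 6.3794 mm².
L = 251000 mm³ / 6.3794 mm² = 39345.39 mm, i.e. 39.35 m.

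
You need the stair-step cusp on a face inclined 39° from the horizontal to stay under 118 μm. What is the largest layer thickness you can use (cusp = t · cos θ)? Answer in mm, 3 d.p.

0.152 mm

Layer height = cusp / cos(39°) = 0.118 / 0.7771 = 0.152 mm.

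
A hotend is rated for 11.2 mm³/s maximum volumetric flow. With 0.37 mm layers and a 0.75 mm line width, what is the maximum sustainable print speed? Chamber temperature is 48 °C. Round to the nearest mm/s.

Extrusion cross-section: 0.37 × 0.75 → 0.2775 mm².
Max speed = 11.2 / 0.2775 = 40.36 ≈ 40 mm/s.

40 mm/s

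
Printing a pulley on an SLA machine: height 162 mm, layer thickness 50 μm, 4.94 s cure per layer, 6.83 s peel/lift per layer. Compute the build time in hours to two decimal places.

10.59 hours

Layer count = ceil(162 / 0.05) = 3240.
Per-layer time = 4.94 + 6.83, so 11.77 s.
Total = 3240 × 11.77 = 38134.8 s = 10.59 hours.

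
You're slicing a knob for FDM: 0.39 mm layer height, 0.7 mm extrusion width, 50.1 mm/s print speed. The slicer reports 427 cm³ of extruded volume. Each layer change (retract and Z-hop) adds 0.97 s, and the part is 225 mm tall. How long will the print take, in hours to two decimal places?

Extrusion cross-section = 0.39 × 0.7 = 0.273 mm².
Path length: 427000 mm³ / 0.273 mm² → 1564102.6 mm.
Print-move time = 1564102.6 / 50.1 = 31219.6 s.
Number of layers: 225 / 0.39 → 577 (rounded up).
Non-print overhead: 577 × 0.97 → 559.69 s.
Total = 31219.6 + 559.69 = 31779.29 s = 8.83 hours.

8.83 hours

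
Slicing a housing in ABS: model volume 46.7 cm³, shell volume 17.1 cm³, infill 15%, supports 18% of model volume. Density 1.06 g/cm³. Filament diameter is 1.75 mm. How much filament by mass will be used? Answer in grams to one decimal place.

Volume inside the shell = 46.7 − 17.1 = 29.6 cm³.
Infill volume = 0.15 × 29.6 = 4.44 cm³.
Support: 0.18 × 46.7 → 8.406 cm³.
Deposited volume = 17.1 + 4.44 + 8.406 = 29.946 cm³.
Mass: 29.946 × 1.06 → 31.74276 g.

31.7 g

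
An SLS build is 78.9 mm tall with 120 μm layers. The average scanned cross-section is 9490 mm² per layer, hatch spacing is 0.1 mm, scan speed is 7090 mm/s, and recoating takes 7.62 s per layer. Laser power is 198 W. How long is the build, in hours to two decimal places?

3.84 hours

Layers = ⌈78.9/0.12⌉ = 658.
Hatch length per layer = 9490 / 0.1 = 94900 mm.
Per-layer scan time = 94900 / 7090 = 13.385 s.
Time per layer = 13.385 + 7.62 = 21.005 s.
658 layers × 21.005 s/layer = 13821.29 s, i.e. 3.84 hours.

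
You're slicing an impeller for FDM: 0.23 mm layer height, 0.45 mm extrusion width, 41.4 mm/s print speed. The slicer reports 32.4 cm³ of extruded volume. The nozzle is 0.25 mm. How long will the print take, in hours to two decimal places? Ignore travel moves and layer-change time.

Bead cross-section = 0.23 × 0.45 = 0.1035 mm².
Total extruded path = 32400/0.1035 = 313043.5 mm.
Time extruding = 313043.5 / 41.4 = 7561.4 s.
That's 7561.4 s → 2.10 hours.

2.10 hours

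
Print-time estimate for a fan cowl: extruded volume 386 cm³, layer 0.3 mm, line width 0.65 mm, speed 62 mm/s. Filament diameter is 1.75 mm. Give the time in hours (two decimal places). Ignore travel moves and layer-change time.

8.87 hours

Line area = 0.3 × 0.65 = 0.195 mm².
Total extruded path = 386000/0.195 = 1979487.2 mm.
Time extruding: 1979487.2 / 62 → 31927.2 s.
That's 31927.2 s → 8.87 hours.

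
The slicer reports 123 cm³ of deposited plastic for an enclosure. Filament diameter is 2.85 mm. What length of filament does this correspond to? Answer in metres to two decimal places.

Filament cross-section = π × (2.85/2)² = 6.3794 mm².
L = 123000 mm³ / 6.3794 mm² = 19280.81 mm, i.e. 19.28 m.

19.28 m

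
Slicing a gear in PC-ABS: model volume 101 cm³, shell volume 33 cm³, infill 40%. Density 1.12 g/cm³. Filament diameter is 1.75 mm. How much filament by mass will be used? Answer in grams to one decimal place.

Infill region = 101 − 33 = 68 cm³.
Infill deposited = 0.40 × 68 = 27.2 cm³.
Total extruded = 33 + 27.2 = 60.2 cm³.
Mass = 60.2 × 1.12, so 67.424 g.

67.4 g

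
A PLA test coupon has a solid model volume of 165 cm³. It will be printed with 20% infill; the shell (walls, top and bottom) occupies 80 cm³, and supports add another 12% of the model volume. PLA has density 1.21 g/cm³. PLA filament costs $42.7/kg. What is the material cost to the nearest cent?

$6.03

Interior volume = 165 − 80, so 85 cm³.
Infill volume: 0.20 × 85 → 17 cm³.
Support = 0.12 × 165 = 19.8 cm³.
Total extruded = 80 + 17 + 19.8 = 116.8 cm³.
Mass = 116.8 × 1.21, so 141.328 g.
Cost = 141.328 g / 1000 × $42.7/kg = $6.03.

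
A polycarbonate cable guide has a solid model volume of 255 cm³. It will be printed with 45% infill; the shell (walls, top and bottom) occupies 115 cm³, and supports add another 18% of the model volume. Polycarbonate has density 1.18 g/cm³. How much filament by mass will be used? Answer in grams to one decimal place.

Volume inside the shell: 255 − 115 → 140 cm³.
Deposited infill: 0.45 × 140 → 63 cm³.
Support = 0.18 × 255, so 45.9 cm³.
Deposited volume: 115 + 63 + 45.9 → 223.9 cm³.
Mass: 223.9 × 1.18 → 264.202 g.

264.2 g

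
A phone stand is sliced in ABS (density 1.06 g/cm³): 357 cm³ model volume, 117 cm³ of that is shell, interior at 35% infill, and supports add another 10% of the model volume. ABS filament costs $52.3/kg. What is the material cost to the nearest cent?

$13.12

Infill region = 357 − 117, so 240 cm³.
Infill volume = 0.35 × 240 = 84 cm³.
Support = 0.10 × 357 = 35.7 cm³.
Total extruded = 117 + 84 + 35.7, so 236.7 cm³.
Mass = 236.7 × 1.06 = 250.902 g.
Cost = 250.902 g / 1000 × $52.3/kg = $13.12.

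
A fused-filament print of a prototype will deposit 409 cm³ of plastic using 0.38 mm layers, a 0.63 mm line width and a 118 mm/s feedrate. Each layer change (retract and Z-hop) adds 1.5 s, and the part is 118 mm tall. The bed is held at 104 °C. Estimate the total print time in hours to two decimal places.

4.15 hours

Extrusion cross-section = 0.38 × 0.63, so 0.2394 mm².
Toolpath length = 409 cm³ / 0.2394 mm² = 409000 / 0.2394 = 1708437.8 mm.
Extrusion time = 1708437.8 / 118 = 14478.3 s.
Layer count = ceil(118 / 0.38) = 311.
Layer-change overhead = 311 × 1.5 = 466.5 s.
Total = 14478.3 + 466.5 = 14944.8 s = 4.15 hours.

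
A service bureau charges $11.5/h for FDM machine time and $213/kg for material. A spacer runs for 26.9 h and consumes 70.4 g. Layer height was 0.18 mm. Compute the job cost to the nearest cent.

Time charge = 11.5 × 26.9 = $309.35.
Material cost = 213 × 70.4/1000, so $14.9952.
Job cost: 309.35 + 14.9952 = 324.3452 ≈ $324.35.

$324.35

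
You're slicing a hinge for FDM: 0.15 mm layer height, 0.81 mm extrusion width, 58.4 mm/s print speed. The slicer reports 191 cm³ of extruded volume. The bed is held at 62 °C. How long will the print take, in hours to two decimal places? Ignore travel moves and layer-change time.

Bead cross-section = 0.15 × 0.81 = 0.1215 mm².
Total extruded path = 191000/0.1215 = 1572016.5 mm.
Extrusion time = 1572016.5 / 58.4 = 26918.1 s.
In the requested units: 26918.1 s = 7.48 hours.

7.48 hours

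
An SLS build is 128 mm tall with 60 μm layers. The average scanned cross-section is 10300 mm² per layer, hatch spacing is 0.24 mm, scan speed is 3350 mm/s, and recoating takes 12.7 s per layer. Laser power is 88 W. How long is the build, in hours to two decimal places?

15.12 hours

Layer count = ceil(128 / 0.06) = 2134.
Per-layer scan distance = 10300 / 0.24 = 42916.7 mm.
Scan time per layer = 42916.7 / 3350 = 12.811 s.
Time per layer = 12.811 + 12.7, so 25.511 s.
Build time = 2134 × 25.511 = 54440.474 s = 15.12 hours.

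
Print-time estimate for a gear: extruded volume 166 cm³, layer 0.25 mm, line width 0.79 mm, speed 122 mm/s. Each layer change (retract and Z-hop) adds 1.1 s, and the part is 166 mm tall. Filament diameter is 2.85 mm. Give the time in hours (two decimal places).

2.12 hours

Bead cross-section: 0.25 × 0.79 → 0.1975 mm².
Total extruded path = 166000/0.1975 = 840506.3 mm.
Time extruding = 840506.3 / 122, so 6889.4 s.
Layer count = ceil(166 / 0.25) = 664.
Layer-change overhead: 664 × 1.1 → 730.4 s.
Altogether 6889.4 + 730.4 = 7619.8 s, i.e. 2.12 hours.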